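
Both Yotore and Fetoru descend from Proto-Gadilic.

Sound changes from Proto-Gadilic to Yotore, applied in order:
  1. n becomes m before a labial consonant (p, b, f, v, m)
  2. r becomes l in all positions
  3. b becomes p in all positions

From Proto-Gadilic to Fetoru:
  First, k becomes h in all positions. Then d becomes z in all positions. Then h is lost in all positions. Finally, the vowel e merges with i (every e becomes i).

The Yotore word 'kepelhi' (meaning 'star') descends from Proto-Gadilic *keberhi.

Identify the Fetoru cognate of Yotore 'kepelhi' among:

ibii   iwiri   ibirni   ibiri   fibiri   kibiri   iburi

Fetoru: *keberhi
  keberhi → heberhi   [unconditioned shift]
  heberhi (rule 2 does not apply)
  heberhi → eberi   [h-loss]
  eberi → ibiri   [vowel merger]
  giving Fetoru ibiri.
Among the options, 'ibiri' alone shows every Fetoru change applied in order.

ibiri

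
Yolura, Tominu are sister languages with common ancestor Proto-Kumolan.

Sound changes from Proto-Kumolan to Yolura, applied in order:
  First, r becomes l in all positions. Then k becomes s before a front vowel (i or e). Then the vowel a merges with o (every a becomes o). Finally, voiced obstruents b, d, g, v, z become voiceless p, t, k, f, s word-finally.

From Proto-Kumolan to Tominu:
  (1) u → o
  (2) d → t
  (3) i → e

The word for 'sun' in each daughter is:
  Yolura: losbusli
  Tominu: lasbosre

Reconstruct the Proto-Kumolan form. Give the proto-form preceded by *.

*lasbusri

Position 8: Yolura has i, Tominu has e. Yolura preserves i here (none of its changes turn any other segment into i), so the proto-segment is *i.
Position 7: Yolura has l, Tominu has r. Tominu preserves r here (none of its changes turn any other segment into r), so the proto-segment is *r.
This points to *lasbusri. Verify forward in each daughter:
Yolura: start from *lasbusri.
  rule 1 (unconditioned shift): lasbusri → lasbusli
  rule 2: no change — lasbusli
  rule 3 (vowel merger): lasbusli → losbusli
  rule 4: no change — losbusli
  ⇒ Yolura losbusli
Tominu: *lasbusri > lasbosri > lasbosre  (by vowel merger, vowel merger)
*lasbusri is the unique common source.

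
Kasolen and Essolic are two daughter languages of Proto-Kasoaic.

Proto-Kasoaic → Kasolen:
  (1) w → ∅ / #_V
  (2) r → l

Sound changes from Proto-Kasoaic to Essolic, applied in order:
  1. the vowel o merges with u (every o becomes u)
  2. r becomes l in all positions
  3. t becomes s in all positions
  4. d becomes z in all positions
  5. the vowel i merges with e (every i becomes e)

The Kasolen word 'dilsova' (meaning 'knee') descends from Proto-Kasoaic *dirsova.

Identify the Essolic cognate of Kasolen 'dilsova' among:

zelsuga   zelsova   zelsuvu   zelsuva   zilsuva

Essolic: start from *dirsova.
  rule 1 (vowel merger): dirsova → dirsuva
  rule 2 (unconditioned shift): dirsuva → dilsuva
  rule 3: no change — dilsuva
  rule 4 (unconditioned shift): dilsuva → zilsuva
  rule 5 (vowel merger): zilsuva → zelsuva
  ⇒ Essolic zelsuva
Only 'zelsuva' matches the regular Essolic development of *dirsova.

zelsuva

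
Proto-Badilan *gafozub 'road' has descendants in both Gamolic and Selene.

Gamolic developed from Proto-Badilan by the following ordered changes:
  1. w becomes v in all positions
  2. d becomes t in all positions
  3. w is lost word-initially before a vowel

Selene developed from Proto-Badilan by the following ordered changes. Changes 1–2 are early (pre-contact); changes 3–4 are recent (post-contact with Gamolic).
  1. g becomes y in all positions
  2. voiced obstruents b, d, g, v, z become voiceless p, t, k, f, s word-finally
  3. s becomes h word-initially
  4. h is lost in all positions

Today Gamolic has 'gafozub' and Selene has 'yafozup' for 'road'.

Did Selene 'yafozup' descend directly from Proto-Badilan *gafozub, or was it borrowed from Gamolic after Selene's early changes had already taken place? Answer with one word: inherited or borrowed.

If inherited, *gafozub would pass through all of Selene's changes:
Selene: *gafozub
  gafozub → yafozub   [unconditioned shift]
  yafozub → yafozup   [final devoicing]
  yafozup (rule 3 does not apply)
  yafozup (rule 4 does not apply)
  giving Selene yafozup.
If borrowed from Gamolic 'gafozub' after the early changes, it would undergo only the recent ones:
  rule 3 (debuccalisation): no change (gafozub)
  rule 4 (h-loss): no change (gafozub)
  ⇒ as a loan: gafozub
Selene 'yafozup' matches the inherited outcome exactly, so it is an inherited cognate, not a loan.

inherited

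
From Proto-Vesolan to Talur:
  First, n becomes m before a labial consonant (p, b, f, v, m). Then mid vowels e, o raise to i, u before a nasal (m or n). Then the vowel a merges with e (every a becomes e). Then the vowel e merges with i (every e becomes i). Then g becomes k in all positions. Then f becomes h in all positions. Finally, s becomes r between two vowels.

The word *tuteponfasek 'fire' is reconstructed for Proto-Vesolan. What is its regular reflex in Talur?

tutipumhirik

Talur: *tuteponfasek > tutepomfasek > tutepumfasek > tutepumfesek > tutipumfisik > tutipumhisik > tutipumhirik  (by nasal place assimilation, pre-nasal raising, vowel merger, vowel merger, unconditioned shift, rhotacism)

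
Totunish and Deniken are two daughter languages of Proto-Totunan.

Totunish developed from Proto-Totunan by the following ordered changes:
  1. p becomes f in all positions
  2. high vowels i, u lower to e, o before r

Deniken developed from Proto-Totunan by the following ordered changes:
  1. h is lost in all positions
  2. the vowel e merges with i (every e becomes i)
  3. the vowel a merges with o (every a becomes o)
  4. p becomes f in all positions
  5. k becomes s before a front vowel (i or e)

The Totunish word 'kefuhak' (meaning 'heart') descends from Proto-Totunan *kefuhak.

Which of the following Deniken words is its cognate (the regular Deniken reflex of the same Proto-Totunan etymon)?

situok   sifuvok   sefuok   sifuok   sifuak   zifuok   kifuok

sifuok

Deniken: *kefuhak
  kefuhak → kefuak   [h-loss]
  kefuak → kifuak   [vowel merger]
  kifuak → kifuok   [vowel merger]
  kifuok (rule 4 does not apply)
  kifuok → sifuok   [palatalisation]
  giving Deniken sifuok.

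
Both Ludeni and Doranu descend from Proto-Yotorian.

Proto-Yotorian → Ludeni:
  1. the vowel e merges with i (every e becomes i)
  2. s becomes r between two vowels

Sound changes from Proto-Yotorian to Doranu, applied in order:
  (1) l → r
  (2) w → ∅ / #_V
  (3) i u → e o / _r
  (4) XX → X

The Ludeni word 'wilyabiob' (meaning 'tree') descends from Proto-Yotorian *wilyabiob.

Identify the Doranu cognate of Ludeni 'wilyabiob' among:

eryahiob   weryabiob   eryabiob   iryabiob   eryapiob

eryabiob

Doranu: *wilyabiob > wiryabiob > iryabiob > eryabiob  (by unconditioned shift, glide loss, pre-rhotic lowering)
Only 'eryabiob' matches the regular Doranu development of *wilyabiob.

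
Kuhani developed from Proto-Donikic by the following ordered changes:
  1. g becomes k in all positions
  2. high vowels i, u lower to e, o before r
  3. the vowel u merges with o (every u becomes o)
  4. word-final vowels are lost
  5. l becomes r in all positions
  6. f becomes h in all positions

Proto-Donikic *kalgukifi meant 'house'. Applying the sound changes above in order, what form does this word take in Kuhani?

karkokih

Kuhani: *kalgukifi
  kalgukifi → kalkukifi   [unconditioned shift]
  kalkukifi (rule 2 does not apply)
  kalkukifi → kalkokifi   [vowel merger]
  kalkokifi → kalkokif   [apocope]
  kalkokif → karkokif   [unconditioned shift]
  karkokif → karkokih   [unconditioned shift]
  giving Kuhani karkokih.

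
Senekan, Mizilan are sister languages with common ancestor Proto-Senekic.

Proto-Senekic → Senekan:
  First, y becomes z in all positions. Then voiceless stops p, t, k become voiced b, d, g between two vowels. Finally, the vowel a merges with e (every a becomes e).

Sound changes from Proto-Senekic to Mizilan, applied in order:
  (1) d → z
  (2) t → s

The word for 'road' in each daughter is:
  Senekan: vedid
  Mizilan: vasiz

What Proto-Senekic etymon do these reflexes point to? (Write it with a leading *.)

*vatid

Position 5: Senekan has d, Mizilan has z. Taking the neighbouring segments as reconstructed: Senekan d can only go back to *d; Mizilan z could go back to *d or *z — the one source consistent with every daughter is *d.
Position 2: Senekan has e, Mizilan has a. Mizilan preserves a here (none of its changes turn any other segment into a), so the proto-segment is *a.
Position 3: Senekan has d, Mizilan has s. Taking the neighbouring segments as reconstructed: Senekan d could go back to *t or *d; Mizilan s could go back to *t or *s — the one source consistent with every daughter is *t.
The remaining positions agree across the daughters. Check the candidate against every language:
Senekan: *vatid
  vatid (rule 1 does not apply)
  vatid → vadid   [intervocalic voicing]
  vadid → vedid   [vowel merger]
  giving Senekan vedid.
Mizilan: *vatid > vatiz > vasiz  (by unconditioned shift, unconditioned shift)
*vatid is the unique common source.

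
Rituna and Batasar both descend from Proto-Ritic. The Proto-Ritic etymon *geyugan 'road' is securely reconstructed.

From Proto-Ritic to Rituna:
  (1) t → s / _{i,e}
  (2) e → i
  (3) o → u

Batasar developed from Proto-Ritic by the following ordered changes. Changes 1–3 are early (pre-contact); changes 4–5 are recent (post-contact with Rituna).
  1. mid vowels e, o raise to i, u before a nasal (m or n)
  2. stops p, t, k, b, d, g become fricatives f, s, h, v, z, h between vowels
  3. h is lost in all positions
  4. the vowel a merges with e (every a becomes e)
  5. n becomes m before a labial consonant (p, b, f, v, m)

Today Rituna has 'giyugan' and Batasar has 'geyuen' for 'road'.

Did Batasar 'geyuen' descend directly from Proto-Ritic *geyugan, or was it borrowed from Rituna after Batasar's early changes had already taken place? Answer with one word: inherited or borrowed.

If inherited, *geyugan would pass through all of Batasar's changes:
Batasar: start from *geyugan.
  rule 1: no change — geyugan
  rule 2 (intervocalic lenition): geyugan → geyuhan
  rule 3 (h-loss): geyuhan → geyuan
  rule 4 (vowel merger): geyuan → geyuen
  rule 5: no change — geyuen
  ⇒ Batasar geyuen
If borrowed from Rituna 'giyugan' after the early changes, it would undergo only the recent ones:
  rule 4 (vowel merger): giyugan → giyugen
  rule 5 (nasal place assimilation): no change (giyugen)
  ⇒ as a loan: giyugen
Batasar 'geyuen' matches the inherited outcome exactly, so it is an inherited cognate, not a loan.

inherited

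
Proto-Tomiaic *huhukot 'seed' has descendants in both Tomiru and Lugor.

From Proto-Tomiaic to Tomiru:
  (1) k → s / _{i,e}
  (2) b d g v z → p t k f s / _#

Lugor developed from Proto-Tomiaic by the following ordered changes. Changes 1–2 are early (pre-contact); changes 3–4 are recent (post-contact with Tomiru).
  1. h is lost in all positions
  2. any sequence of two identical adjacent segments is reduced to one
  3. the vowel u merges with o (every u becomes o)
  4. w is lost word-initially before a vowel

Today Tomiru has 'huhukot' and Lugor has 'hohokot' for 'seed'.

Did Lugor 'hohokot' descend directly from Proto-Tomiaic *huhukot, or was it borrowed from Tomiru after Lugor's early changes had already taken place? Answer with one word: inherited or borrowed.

If inherited, *huhukot would pass through all of Lugor's changes:
Lugor: *huhukot > uukot > ukot > okot  (by h-loss, degemination, vowel merger)
If borrowed from Tomiru 'huhukot' after the early changes, it would undergo only the recent ones:
  rule 3 (vowel merger): huhukot → hohokot
  rule 4 (glide loss): no change (hohokot)
  ⇒ as a loan: hohokot
Lugor 'hohokot' matches the loan outcome 'hohokot', not the inherited 'okot' — it skipped the early Lugor changes, so it was borrowed from Tomiru.

borrowed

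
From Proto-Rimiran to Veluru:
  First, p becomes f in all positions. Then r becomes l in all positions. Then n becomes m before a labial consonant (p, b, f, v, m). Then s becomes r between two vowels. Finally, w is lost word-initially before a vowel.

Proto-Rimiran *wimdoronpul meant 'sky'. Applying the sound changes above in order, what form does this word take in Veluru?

imdolomful

Veluru: *wimdoronpul
  wimdoronpul → wimdoronful   [unconditioned shift]
  wimdoronful → wimdolonful   [unconditioned shift]
  wimdolonful → wimdolomful   [nasal place assimilation]
  wimdolomful (rule 4 does not apply)
  wimdolomful → imdolomful   [glide loss]
  giving Veluru imdolomful.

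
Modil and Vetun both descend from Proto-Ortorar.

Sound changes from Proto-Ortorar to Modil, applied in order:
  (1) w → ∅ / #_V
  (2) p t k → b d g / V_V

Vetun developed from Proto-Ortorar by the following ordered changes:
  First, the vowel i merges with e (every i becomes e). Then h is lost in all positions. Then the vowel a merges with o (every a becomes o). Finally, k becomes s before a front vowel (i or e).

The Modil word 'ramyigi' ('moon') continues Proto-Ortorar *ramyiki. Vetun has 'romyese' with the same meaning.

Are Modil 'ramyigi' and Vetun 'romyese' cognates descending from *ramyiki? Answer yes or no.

Derive the expected Vetun reflex of *ramyiki:
Vetun: *ramyiki
  ramyiki → ramyeke   [vowel merger]
  ramyeke (rule 2 does not apply)
  ramyeke → romyeke   [vowel merger]
  romyeke → romyese   [palatalisation]
  giving Vetun romyese.
Vetun 'romyese' matches the regular reflex exactly, so the pair is cognate.

yes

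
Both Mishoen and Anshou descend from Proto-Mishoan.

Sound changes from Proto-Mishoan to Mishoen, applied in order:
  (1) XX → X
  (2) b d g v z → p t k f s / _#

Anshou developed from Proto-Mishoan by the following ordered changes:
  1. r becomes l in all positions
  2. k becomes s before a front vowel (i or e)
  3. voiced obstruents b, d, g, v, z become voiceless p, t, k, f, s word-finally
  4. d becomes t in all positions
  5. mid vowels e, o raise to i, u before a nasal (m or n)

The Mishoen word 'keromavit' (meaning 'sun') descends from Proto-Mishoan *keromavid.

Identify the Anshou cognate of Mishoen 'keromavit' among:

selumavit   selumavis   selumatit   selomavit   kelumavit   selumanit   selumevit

selumavit

Anshou: start from *keromavid.
  rule 1 (unconditioned shift): keromavid → kelomavid
  rule 2 (palatalisation): kelomavid → selomavid
  rule 3 (final devoicing): selomavid → selomavit
  rule 4: no change — selomavit
  rule 5 (pre-nasal raising): selomavit → selumavit
  ⇒ Anshou selumavit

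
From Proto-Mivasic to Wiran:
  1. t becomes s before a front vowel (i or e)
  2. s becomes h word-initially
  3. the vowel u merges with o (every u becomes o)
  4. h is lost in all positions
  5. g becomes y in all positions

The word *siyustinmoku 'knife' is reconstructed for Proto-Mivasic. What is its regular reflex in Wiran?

Wiran: start from *siyustinmoku.
  rule 1 (palatalisation): siyustinmoku → siyussinmoku
  rule 2 (debuccalisation): siyussinmoku → hiyussinmoku
  rule 3 (vowel merger): hiyussinmoku → hiyossinmoko
  rule 4 (h-loss): hiyossinmoko → iyossinmoko
  rule 5: no change — iyossinmoko
  ⇒ Wiran iyossinmoko

iyossinmoko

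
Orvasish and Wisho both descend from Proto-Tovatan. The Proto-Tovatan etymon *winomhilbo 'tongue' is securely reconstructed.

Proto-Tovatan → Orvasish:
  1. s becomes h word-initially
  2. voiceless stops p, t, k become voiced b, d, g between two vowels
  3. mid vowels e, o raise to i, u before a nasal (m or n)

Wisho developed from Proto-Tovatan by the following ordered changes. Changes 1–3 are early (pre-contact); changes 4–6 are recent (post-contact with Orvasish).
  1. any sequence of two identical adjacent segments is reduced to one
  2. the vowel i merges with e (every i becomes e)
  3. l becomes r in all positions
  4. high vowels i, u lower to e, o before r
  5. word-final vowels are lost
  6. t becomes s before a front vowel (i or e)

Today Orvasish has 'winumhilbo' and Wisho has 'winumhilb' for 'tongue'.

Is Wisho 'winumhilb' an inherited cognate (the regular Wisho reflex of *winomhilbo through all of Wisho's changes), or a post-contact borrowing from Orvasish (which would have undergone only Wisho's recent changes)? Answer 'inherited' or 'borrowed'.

If inherited, *winomhilbo would pass through all of Wisho's changes:
Wisho: *winomhilbo
  winomhilbo (rule 1 does not apply)
  winomhilbo → wenomhelbo   [vowel merger]
  wenomhelbo → wenomherbo   [unconditioned shift]
  wenomherbo (rule 4 does not apply)
  wenomherbo → wenomherb   [apocope]
  wenomherb (rule 6 does not apply)
  giving Wisho wenomherb.
If borrowed from Orvasish 'winumhilbo' after the early changes, it would undergo only the recent ones:
  rule 4 (pre-rhotic lowering): no change (winumhilbo)
  rule 5 (apocope): winumhilbo → winumhilb
  rule 6 (palatalisation): no change (winumhilb)
  ⇒ as a loan: winumhilb
Wisho 'winumhilb' matches the loan outcome 'winumhilb', not the inherited 'wenomherb' — it skipped the early Wisho changes, so it was borrowed from Orvasish.

borrowed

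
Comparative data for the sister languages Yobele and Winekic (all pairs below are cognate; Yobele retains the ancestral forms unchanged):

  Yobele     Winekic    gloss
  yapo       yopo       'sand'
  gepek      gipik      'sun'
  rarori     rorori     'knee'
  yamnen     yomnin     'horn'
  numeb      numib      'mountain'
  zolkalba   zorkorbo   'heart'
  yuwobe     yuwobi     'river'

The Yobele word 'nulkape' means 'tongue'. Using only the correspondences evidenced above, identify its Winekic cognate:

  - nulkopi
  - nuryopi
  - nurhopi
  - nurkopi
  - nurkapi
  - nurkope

nurkopi

zolkalba ~ zorkorbo — Yobele l corresponds to Winekic r after a vowel, before a consonant other than r, m, n, p, b, f, v.
yapo ~ yopo — Yobele a corresponds to Winekic o after a consonant, before a labial obstruent.
yuwobe ~ yuwobi — Yobele e corresponds to Winekic i word-finally.
Applying these to Yobele 'nulkape':
  nulkape → nurkape   (l→r after a vowel, before a consonant other than r, m, n, p, b, f, v)
  nurkape → nurkope   (a→o after a consonant, before a labial obstruent)
  nurkope → nurkopi   (e→i word-finally)
So the Winekic cognate is 'nurkopi'.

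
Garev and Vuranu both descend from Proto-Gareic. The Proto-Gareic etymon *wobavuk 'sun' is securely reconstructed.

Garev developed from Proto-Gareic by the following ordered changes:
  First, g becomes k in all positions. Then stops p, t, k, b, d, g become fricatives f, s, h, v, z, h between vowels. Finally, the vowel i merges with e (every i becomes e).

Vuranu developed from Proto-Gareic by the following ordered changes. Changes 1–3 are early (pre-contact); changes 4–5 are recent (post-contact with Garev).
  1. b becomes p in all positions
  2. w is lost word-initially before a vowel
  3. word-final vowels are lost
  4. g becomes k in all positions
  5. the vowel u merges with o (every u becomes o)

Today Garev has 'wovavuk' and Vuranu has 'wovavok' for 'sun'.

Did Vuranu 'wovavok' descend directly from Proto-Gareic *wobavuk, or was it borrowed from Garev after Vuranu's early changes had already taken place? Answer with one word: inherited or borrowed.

borrowed

If inherited, *wobavuk would pass through all of Vuranu's changes:
Vuranu: start from *wobavuk.
  rule 1 (unconditioned shift): wobavuk → wopavuk
  rule 2 (glide loss): wopavuk → opavuk
  rule 3: no change — opavuk
  rule 4: no change — opavuk
  rule 5 (vowel merger): opavuk → opavok
  ⇒ Vuranu opavok
If borrowed from Garev 'wovavuk' after the early changes, it would undergo only the recent ones:
  rule 4 (unconditioned shift): no change (wovavuk)
  rule 5 (vowel merger): wovavuk → wovavok
  ⇒ as a loan: wovavok
Vuranu 'wovavok' matches the loan outcome 'wovavok', not the inherited 'opavok' — it skipped the early Vuranu changes, so it was borrowed from Garev.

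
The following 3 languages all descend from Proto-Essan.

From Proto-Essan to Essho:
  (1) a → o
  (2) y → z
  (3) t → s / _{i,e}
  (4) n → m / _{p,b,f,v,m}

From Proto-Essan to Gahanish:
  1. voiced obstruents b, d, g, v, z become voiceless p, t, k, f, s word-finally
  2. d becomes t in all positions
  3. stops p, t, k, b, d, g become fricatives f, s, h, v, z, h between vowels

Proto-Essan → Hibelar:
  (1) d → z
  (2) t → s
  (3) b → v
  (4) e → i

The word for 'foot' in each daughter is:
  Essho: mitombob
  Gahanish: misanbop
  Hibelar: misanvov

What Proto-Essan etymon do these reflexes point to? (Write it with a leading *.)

Position 5: Essho has m, Gahanish has n, Hibelar has n. Gahanish preserves n here (none of its changes turn any other segment into n), so the proto-segment is *n.
Position 6: Essho has b, Gahanish has b, Hibelar has v. Essho preserves b here (none of its changes turn any other segment into b), so the proto-segment is *b.
Continuing position by position gives *mitanbob; check it forward:
Essho: *mitanbob > mitonbob > mitombob  (by vowel merger, nasal place assimilation)
Gahanish: start from *mitanbob.
  rule 1 (final devoicing): mitanbob → mitanbop
  rule 2: no change — mitanbop
  rule 3 (intervocalic lenition): mitanbop → misanbop
  ⇒ Gahanish misanbop
Hibelar: *mitanbob > misanbob > misanvov  (by unconditioned shift, unconditioned shift)
*mitanbob is the unique common source.

*mitanbob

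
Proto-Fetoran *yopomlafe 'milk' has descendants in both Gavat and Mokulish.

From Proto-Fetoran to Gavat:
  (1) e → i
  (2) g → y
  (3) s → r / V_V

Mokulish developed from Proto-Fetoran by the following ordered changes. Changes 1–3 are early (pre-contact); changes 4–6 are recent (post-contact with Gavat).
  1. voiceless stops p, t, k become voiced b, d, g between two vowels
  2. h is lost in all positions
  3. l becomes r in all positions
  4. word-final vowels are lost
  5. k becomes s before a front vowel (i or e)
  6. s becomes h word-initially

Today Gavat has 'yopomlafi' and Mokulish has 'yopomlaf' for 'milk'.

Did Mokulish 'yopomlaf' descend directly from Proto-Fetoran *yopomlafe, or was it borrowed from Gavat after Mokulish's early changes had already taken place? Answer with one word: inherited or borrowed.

If inherited, *yopomlafe would pass through all of Mokulish's changes:
Mokulish: start from *yopomlafe.
  rule 1 (intervocalic voicing): yopomlafe → yobomlafe
  rule 2: no change — yobomlafe
  rule 3 (unconditioned shift): yobomlafe → yobomrafe
  rule 4 (apocope): yobomrafe → yobomraf
  rule 5: no change — yobomraf
  rule 6: no change — yobomraf
  ⇒ Mokulish yobomraf
If borrowed from Gavat 'yopomlafi' after the early changes, it would undergo only the recent ones:
  rule 4 (apocope): yopomlafi → yopomlaf
  rule 5 (palatalisation): no change (yopomlaf)
  rule 6 (debuccalisation): no change (yopomlaf)
  ⇒ as a loan: yopomlaf
Mokulish 'yopomlaf' matches the loan outcome 'yopomlaf', not the inherited 'yobomraf' — it skipped the early Mokulish changes, so it was borrowed from Gavat.

borrowed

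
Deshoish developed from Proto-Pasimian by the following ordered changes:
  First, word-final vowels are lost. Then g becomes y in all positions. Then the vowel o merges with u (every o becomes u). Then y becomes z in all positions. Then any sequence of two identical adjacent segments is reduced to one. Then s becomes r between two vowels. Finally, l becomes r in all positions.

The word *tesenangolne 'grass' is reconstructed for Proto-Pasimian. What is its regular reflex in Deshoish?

terenanzurn

Deshoish: start from *tesenangolne.
  rule 1 (apocope): tesenangolne → tesenangoln
  rule 2 (unconditioned shift): tesenangoln → tesenanyoln
  rule 3 (vowel merger): tesenanyoln → tesenanyuln
  rule 4 (unconditioned shift): tesenanyuln → tesenanzuln
  rule 5: no change — tesenanzuln
  rule 6 (rhotacism): tesenanzuln → terenanzuln
  rule 7 (unconditioned shift): terenanzuln → terenanzurn
  ⇒ Deshoish terenanzurn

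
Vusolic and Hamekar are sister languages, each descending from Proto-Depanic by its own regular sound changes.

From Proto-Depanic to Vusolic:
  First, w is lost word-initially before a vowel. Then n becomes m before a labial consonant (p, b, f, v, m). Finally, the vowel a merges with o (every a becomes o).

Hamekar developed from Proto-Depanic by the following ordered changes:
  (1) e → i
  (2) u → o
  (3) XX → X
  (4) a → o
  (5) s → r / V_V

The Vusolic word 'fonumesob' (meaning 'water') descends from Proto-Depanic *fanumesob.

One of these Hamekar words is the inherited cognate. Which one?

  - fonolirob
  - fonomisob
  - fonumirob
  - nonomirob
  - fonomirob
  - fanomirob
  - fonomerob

Hamekar: start from *fanumesob.
  rule 1 (vowel merger): fanumesob → fanumisob
  rule 2 (vowel merger): fanumisob → fanomisob
  rule 3: no change — fanomisob
  rule 4 (vowel merger): fanomisob → fonomisob
  rule 5 (rhotacism): fonomisob → fonomirob
  ⇒ Hamekar fonomirob

fonomirob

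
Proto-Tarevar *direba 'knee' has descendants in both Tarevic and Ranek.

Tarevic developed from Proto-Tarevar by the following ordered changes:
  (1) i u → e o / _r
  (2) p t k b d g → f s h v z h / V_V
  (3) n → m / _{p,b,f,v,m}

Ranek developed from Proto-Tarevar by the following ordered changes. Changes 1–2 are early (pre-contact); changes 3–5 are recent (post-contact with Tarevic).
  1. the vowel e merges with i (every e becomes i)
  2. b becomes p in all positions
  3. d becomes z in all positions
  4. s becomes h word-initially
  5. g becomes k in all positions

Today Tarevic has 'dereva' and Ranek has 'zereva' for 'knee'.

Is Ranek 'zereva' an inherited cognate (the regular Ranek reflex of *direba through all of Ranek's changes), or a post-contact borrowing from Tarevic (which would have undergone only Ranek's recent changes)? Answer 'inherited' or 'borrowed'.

borrowed

If inherited, *direba would pass through all of Ranek's changes:
Ranek: start from *direba.
  rule 1 (vowel merger): direba → diriba
  rule 2 (unconditioned shift): diriba → diripa
  rule 3 (unconditioned shift): diripa → ziripa
  rule 4: no change — ziripa
  rule 5: no change — ziripa
  ⇒ Ranek ziripa
If borrowed from Tarevic 'dereva' after the early changes, it would undergo only the recent ones:
  rule 3 (unconditioned shift): dereva → zereva
  rule 4 (debuccalisation): no change (zereva)
  rule 5 (unconditioned shift): no change (zereva)
  ⇒ as a loan: zereva
Ranek 'zereva' matches the loan outcome 'zereva', not the inherited 'ziripa' — it skipped the early Ranek changes, so it was borrowed from Tarevic.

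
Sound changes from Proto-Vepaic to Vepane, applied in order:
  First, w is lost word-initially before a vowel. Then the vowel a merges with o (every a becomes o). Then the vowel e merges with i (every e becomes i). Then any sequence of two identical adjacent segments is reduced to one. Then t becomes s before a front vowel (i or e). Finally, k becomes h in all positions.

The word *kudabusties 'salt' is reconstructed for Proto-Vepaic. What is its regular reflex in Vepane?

hudobussis

Vepane: *kudabusties > kudobusties > kudobustiis > kudobustis > kudobussis > hudobussis  (by vowel merger, vowel merger, degemination, palatalisation, unconditioned shift)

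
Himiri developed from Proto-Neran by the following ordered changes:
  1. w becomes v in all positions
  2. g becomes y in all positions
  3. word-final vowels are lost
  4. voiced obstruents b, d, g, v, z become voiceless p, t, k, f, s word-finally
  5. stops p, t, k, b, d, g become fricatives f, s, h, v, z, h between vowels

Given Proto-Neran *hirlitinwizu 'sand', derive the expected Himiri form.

hirlisinvis

Himiri: *hirlitinwizu > hirlitinvizu > hirlitinviz > hirlitinvis > hirlisinvis  (by unconditioned shift, apocope, final devoicing, intervocalic lenition)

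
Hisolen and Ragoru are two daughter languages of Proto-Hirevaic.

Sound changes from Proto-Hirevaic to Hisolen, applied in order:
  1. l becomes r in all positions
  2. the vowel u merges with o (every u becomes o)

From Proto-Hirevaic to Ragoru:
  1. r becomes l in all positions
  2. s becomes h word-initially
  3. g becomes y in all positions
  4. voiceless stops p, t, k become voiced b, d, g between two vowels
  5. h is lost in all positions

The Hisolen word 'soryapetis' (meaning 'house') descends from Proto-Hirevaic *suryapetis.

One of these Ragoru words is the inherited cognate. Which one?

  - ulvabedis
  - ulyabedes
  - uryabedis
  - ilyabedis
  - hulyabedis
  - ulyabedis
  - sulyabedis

Ragoru: *suryapetis > sulyapetis > hulyapetis > hulyabedis > ulyabedis  (by unconditioned shift, debuccalisation, intervocalic voicing, h-loss)
The other candidates each miss or misapply at least one Ragoru change.

ulyabedis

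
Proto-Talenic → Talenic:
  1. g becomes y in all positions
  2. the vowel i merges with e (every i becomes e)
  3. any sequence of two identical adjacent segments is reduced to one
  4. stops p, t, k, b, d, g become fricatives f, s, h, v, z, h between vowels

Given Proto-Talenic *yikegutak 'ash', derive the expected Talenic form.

yeheyusak

Talenic: start from *yikegutak.
  rule 1 (unconditioned shift): yikegutak → yikeyutak
  rule 2 (vowel merger): yikeyutak → yekeyutak
  rule 3: no change — yekeyutak
  rule 4 (intervocalic lenition): yekeyutak → yeheyusak
  ⇒ Talenic yeheyusak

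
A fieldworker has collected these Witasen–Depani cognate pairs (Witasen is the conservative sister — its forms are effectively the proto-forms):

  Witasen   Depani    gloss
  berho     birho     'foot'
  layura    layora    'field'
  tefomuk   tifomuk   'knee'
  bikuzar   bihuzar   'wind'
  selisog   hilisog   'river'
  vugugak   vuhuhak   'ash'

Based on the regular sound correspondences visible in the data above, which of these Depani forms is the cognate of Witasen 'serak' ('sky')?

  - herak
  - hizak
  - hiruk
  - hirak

selisog ~ hilisog — Witasen s corresponds to Depani h word-initially before a front vowel.
berho ~ birho — Witasen e corresponds to Depani i after a consonant, before r.
Applying these to Witasen 'serak':
  serak → herak   (s→h word-initially before a front vowel)
  herak → hirak   (e→i after a consonant, before r)
So the Depani cognate is 'hirak'.

hirak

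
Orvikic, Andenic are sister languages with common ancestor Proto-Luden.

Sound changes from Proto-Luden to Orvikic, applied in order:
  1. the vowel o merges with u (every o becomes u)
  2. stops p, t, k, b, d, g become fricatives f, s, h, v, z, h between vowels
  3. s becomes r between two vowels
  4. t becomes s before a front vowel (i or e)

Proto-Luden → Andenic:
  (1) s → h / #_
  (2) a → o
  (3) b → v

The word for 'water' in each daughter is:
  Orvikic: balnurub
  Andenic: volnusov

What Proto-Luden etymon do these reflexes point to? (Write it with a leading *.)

*balnusob

Position 6: Orvikic has r, Andenic has s. Andenic preserves s here (none of its changes turn any other segment into s), so the proto-segment is *s.
Position 8: Orvikic has b, Andenic has v. Orvikic preserves b here (none of its changes turn any other segment into b), so the proto-segment is *b.
Position 7: Orvikic has u, Andenic has o. Taking the neighbouring segments as reconstructed: Orvikic u could go back to *o or *u; Andenic o could go back to *a or *o — the one source consistent with every daughter is *o.
This points to *balnusob. Verify forward in each daughter:
Orvikic: start from *balnusob.
  rule 1 (vowel merger): balnusob → balnusub
  rule 2: no change — balnusub
  rule 3 (rhotacism): balnusub → balnurub
  rule 4: no change — balnurub
  ⇒ Orvikic balnurub
Andenic: *balnusob > bolnusob > volnusov  (by vowel merger, unconditioned shift)
*balnusob is the unique common source.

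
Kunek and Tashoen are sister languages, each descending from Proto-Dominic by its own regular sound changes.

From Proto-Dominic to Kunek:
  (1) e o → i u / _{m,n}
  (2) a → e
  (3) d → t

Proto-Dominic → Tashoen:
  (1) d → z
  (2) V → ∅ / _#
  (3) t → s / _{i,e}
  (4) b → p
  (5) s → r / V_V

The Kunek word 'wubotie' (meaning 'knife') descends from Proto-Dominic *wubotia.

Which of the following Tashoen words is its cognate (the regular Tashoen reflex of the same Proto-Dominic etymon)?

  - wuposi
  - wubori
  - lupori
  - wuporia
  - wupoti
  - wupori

wupori

Tashoen: *wubotia > wuboti > wubosi > wuposi > wupori  (by apocope, palatalisation, unconditioned shift, rhotacism)
Only 'wupori' matches the regular Tashoen development of *wubotia.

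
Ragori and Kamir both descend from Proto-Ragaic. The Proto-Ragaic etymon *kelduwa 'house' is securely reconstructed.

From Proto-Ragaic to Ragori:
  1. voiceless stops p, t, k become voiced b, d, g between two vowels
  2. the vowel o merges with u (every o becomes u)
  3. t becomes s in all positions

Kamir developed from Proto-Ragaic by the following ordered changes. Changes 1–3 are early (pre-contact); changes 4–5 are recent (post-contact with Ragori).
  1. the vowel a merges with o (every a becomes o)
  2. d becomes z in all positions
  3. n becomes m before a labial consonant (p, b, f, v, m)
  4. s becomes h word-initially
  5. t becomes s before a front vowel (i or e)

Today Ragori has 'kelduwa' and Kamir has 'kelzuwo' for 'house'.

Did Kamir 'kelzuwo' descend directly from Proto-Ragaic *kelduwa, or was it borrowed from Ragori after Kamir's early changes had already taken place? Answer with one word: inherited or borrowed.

If inherited, *kelduwa would pass through all of Kamir's changes:
Kamir: *kelduwa > kelduwo > kelzuwo  (by vowel merger, unconditioned shift)
If borrowed from Ragori 'kelduwa' after the early changes, it would undergo only the recent ones:
  rule 4 (debuccalisation): no change (kelduwa)
  rule 5 (palatalisation): no change (kelduwa)
  ⇒ as a loan: kelduwa
Kamir 'kelzuwo' matches the inherited outcome exactly, so it is an inherited cognate, not a loan.

inherited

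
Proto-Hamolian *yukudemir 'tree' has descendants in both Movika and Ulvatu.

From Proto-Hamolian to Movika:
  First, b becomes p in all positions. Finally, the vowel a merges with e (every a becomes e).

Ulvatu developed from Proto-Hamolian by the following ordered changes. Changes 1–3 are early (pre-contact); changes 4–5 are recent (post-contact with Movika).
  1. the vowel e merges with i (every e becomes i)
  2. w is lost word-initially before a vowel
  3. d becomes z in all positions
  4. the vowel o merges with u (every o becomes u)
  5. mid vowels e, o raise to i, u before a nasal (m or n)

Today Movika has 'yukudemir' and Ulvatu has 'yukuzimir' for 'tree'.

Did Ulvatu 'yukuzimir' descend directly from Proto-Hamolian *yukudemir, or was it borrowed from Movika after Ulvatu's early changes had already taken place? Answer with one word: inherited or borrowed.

If inherited, *yukudemir would pass through all of Ulvatu's changes:
Ulvatu: start from *yukudemir.
  rule 1 (vowel merger): yukudemir → yukudimir
  rule 2: no change — yukudimir
  rule 3 (unconditioned shift): yukudimir → yukuzimir
  rule 4: no change — yukuzimir
  rule 5: no change — yukuzimir
  ⇒ Ulvatu yukuzimir
If borrowed from Movika 'yukudemir' after the early changes, it would undergo only the recent ones:
  rule 4 (vowel merger): no change (yukudemir)
  rule 5 (pre-nasal raising): yukudemir → yukudimir
  ⇒ as a loan: yukudimir
Ulvatu 'yukuzimir' matches the inherited outcome exactly, so it is an inherited cognate, not a loan.

inherited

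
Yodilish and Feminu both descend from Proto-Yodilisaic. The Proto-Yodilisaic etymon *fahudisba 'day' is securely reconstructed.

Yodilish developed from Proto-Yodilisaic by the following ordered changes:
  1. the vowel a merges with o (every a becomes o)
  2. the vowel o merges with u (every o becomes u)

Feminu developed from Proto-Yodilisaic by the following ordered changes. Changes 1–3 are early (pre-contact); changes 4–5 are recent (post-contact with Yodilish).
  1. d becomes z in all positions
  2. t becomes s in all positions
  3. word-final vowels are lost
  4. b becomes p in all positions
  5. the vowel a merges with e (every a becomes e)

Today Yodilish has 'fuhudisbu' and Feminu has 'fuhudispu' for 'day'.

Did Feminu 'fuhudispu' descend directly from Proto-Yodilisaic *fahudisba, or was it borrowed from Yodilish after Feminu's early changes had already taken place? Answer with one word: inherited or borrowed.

borrowed

If inherited, *fahudisba would pass through all of Feminu's changes:
Feminu: *fahudisba
  fahudisba → fahuzisba   [unconditioned shift]
  fahuzisba (rule 2 does not apply)
  fahuzisba → fahuzisb   [apocope]
  fahuzisb → fahuzisp   [unconditioned shift]
  fahuzisp → fehuzisp   [vowel merger]
  giving Feminu fehuzisp.
If borrowed from Yodilish 'fuhudisbu' after the early changes, it would undergo only the recent ones:
  rule 4 (unconditioned shift): fuhudisbu → fuhudispu
  rule 5 (vowel merger): no change (fuhudispu)
  ⇒ as a loan: fuhudispu
Feminu 'fuhudispu' matches the loan outcome 'fuhudispu', not the inherited 'fehuzisp' — it skipped the early Feminu changes, so it was borrowed from Yodilish.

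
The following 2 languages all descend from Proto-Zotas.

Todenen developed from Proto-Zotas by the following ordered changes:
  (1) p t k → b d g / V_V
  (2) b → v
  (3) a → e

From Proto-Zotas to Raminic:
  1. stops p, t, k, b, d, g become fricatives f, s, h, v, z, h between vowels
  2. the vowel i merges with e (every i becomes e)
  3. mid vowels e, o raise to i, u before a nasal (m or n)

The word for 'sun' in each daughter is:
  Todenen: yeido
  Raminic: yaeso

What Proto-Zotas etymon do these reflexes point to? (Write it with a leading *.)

*yaito

Position 3: Todenen has i, Raminic has e. Todenen preserves i here (none of its changes turn any other segment into i), so the proto-segment is *i.
Position 2: Todenen has e, Raminic has a. Raminic preserves a here (none of its changes turn any other segment into a), so the proto-segment is *a.
Position 4: Todenen has d, Raminic has s. Taking the neighbouring segments as reconstructed: Todenen d could go back to *t or *d; Raminic s could go back to *t or *s — the one source consistent with every daughter is *t.
The remaining positions agree across the daughters. Check the candidate against every language:
Todenen: *yaito
  yaito → yaido   [intervocalic voicing]
  yaido (rule 2 does not apply)
  yaido → yeido   [vowel merger]
  giving Todenen yeido.
Raminic: *yaito
  yaito → yaiso   [intervocalic lenition]
  yaiso → yaeso   [vowel merger]
  yaeso (rule 3 does not apply)
  giving Raminic yaeso.
Only *yaito yields all of Todenen yeido, Raminic yaeso.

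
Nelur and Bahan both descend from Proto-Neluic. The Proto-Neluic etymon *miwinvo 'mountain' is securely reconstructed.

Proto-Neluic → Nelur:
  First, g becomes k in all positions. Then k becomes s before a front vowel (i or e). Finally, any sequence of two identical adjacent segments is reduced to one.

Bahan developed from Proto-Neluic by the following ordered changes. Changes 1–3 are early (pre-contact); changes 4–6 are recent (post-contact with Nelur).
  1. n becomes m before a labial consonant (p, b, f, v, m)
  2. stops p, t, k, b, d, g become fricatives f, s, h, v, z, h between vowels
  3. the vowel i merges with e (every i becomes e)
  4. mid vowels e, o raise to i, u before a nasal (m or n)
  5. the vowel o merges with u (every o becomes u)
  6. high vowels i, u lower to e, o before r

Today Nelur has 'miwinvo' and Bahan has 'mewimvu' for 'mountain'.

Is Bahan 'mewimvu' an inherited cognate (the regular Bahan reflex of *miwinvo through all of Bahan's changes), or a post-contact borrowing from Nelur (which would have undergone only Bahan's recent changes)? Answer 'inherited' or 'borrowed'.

If inherited, *miwinvo would pass through all of Bahan's changes:
Bahan: *miwinvo
  miwinvo → miwimvo   [nasal place assimilation]
  miwimvo (rule 2 does not apply)
  miwimvo → mewemvo   [vowel merger]
  mewemvo → mewimvo   [pre-nasal raising]
  mewimvo → mewimvu   [vowel merger]
  mewimvu (rule 6 does not apply)
  giving Bahan mewimvu.
If borrowed from Nelur 'miwinvo' after the early changes, it would undergo only the recent ones:
  rule 4 (pre-nasal raising): no change (miwinvo)
  rule 5 (vowel merger): miwinvo → miwinvu
  rule 6 (pre-rhotic lowering): no change (miwinvu)
  ⇒ as a loan: miwinvu
Bahan 'mewimvu' matches the inherited outcome exactly, so it is an inherited cognate, not a loan.

inherited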